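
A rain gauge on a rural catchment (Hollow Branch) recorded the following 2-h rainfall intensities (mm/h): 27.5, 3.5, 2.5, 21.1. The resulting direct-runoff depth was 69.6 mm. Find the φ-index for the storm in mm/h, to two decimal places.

Only the 2 blocks with intensity above φ contribute runoff: 27.5, 21.1 mm/h.
Σ(I−φ)·Δt = d  ⇒  (27.5+21.1 − 2φ)·2 = 69.6
φ = (48.60 − 69.6/2) / 2 = 6.90 mm/h.

φ ≈ 6.90 mm/h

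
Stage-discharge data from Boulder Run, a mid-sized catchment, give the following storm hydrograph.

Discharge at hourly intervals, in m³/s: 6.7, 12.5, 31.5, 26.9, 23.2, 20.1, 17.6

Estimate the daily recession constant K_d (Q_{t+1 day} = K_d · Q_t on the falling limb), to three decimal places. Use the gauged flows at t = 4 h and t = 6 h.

Between t = 4 h and t = 6 h the flow falls from 23.2 to 17.6 m³/s over 2×1 h = 2 h.
Per-interval ratio K = (17.6/23.2)^(1/2) = 0.8710; K_d = K^(24/1) = 0.036.

K_d ≈ 0.036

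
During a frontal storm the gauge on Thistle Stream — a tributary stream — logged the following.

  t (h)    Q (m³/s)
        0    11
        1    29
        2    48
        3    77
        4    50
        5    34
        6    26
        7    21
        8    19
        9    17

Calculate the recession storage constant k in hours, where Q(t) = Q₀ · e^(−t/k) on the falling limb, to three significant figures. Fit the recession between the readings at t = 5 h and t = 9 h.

k ≈ 5.77 h

On the falling limb, Q drops from 34 to 17 m³/s between t = 5 h and t = 9 h (Δt = 4 h).
k = −Δt / ln(Q₂/Q₁) = −4 / ln(17/34) = 5.77 h.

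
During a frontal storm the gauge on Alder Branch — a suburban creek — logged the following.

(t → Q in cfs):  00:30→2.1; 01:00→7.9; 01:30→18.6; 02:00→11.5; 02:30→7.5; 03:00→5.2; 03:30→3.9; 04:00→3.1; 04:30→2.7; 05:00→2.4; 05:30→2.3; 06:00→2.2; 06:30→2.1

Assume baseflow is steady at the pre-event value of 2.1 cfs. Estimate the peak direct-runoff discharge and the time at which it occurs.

Subtracting baseflow gives direct-runoff ordinates: 0.0, 5.8, 16.5, 9.4, 5.4, 3.1, 1.8, 1.0, 0.6, 0.3, 0.2, 0.1, 0.0 cfs.
The maximum is 16.5 cfs, occurring at the reading for t = 01:30.

Q_p = 16.5 cfs at t = 01:30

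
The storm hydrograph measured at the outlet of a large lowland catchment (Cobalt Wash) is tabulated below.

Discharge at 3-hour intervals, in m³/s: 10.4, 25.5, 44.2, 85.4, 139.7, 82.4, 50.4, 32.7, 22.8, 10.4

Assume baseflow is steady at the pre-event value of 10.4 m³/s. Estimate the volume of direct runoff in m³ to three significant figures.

V ≈ 4.32 × 10^6 m³

Direct-runoff ordinates (Q − Q_b): 0.0, 15.1, 33.8, 75.0, 129.3, 72.0, 40.0, 22.3, 12.4, 0.0 m³/s.
ΣQ_DR = 399.9 m³/s.
With Δt = 3 h = 10800 s, V = ΣQ_DR · Δt = 399.9 × 10800 = 4.32 × 10^6 m³.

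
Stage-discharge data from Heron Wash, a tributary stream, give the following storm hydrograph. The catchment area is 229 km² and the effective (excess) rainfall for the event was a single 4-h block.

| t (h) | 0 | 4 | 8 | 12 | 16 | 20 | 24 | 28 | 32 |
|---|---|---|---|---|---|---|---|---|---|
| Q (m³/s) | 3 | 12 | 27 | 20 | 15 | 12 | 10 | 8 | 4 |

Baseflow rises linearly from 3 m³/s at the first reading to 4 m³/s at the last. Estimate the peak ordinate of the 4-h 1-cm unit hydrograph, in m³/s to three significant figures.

U_p ≈ 47.5 m³/s

Direct runoff: 0.00, 8.88, 23.75, 16.62, 11.50, 8.38, 6.25, 4.12, 0.00 m³/s; ΣQ_DR = 79.50 m³/s, peak = 23.75 m³/s.
Runoff depth d = ΣQ_DR·Δt / A = 79.50 × 14400 / (229 km²) = 4.999 mm.
The 1-cm UH is the DRH scaled by (10 mm)/d, so U_p = 23.75 × 10/4.999 = 47.5 m³/s.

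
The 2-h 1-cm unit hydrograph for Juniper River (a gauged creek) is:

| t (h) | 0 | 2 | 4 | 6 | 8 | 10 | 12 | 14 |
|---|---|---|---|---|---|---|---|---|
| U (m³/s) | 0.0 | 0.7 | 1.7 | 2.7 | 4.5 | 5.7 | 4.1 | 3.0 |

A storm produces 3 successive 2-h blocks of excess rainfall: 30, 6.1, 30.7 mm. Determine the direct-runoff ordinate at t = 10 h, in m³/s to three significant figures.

Q ≈ 28.1 m³/s

By discrete convolution, Q_j = Σ (P_i / 10 mm) · U_{j−i}.
At t = 10 h (j=5): Q = (30/10)·5.7 + (6.1/10)·4.5 + (30.7/10)·2.7 = 28.1 m³/s.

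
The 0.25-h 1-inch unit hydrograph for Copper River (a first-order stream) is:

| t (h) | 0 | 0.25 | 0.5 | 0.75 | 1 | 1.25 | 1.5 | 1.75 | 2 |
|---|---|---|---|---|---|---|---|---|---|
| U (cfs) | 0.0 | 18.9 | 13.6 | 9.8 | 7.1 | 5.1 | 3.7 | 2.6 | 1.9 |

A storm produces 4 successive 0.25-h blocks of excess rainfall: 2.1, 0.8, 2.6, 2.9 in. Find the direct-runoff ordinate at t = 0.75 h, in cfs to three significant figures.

Q ≈ 80.6 cfs

By discrete convolution, Q_j = Σ (P_i / 1 in) · U_{j−i}.
At t = 0.75 h (j=3): Q = (2.1/1)·9.8 + (0.8/1)·13.6 + (2.6/1)·18.9 + (2.9/1)·0.0 = 80.6 cfs.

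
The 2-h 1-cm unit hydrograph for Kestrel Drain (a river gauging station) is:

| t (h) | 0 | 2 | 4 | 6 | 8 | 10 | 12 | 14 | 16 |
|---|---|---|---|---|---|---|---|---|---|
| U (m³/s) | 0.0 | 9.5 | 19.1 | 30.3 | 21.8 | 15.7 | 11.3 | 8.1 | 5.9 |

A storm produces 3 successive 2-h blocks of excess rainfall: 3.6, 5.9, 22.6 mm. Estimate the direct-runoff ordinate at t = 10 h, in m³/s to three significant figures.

By discrete convolution, Q_j = Σ (P_i / 10 mm) · U_{j−i}.
At t = 10 h (j=5): Q = (3.6/10)·15.7 + (5.9/10)·21.8 + (22.6/10)·30.3 = 87.0 m³/s.

Q ≈ 87.0 m³/s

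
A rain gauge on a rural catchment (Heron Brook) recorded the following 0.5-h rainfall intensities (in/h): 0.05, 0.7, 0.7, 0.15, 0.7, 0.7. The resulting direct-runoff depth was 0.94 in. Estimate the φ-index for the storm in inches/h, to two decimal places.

Only the 4 blocks with intensity above φ contribute runoff: 0.7, 0.7, 0.7, 0.7 in/h.
Σ(I−φ)·Δt = d  ⇒  (0.7+0.7+0.7+0.7 − 4φ)·0.5 = 0.94
φ = (2.800 − 0.94/0.5) / 4 = 0.23 in/h.

φ ≈ 0.23 in/h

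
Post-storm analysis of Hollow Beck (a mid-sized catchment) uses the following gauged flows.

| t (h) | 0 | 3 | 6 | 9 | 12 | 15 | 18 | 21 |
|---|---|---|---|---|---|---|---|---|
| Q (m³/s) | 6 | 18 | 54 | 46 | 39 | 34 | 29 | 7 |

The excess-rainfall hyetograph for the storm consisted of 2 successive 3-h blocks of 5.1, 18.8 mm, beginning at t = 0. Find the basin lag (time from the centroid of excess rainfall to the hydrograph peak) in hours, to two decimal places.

t_L ≈ 2.14 h

Centroid of excess rainfall: t_c = Σ P_i·t̄_i / ΣP_i = 3.8598 h (block centres at 1.5, 4.5 h).
Hydrograph peak occurs at t = 6 h, so basin lag t_L = 6 − 3.8598 = 2.14 h.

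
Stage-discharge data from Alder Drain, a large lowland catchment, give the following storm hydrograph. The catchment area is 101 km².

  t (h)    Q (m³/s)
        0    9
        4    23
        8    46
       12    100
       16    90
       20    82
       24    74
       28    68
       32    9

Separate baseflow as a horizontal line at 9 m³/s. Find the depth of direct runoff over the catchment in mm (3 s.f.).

d ≈ 59.9 mm

Direct runoff: 0.0, 14.0, 37.0, 91.0, 81.0, 73.0, 65.0, 59.0, 0.0 m³/s; ΣQ_DR = 420.0 m³/s.
V = ΣQ_DR · Δt = 420.0 × 14400 s = 6.048 × 10^6 m³.
Over A = 101 km², depth = V / A = 59.9 mm.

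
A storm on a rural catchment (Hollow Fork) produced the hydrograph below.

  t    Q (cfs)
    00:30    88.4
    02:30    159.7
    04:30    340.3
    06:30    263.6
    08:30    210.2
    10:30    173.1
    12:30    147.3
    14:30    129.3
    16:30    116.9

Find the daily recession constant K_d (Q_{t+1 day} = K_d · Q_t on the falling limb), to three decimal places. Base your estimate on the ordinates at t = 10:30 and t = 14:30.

K_d ≈ 0.174

Between t = 10:30 and t = 14:30 the flow falls from 173.1 to 129.3 cfs over 2×2 h = 4 h.
Per-interval ratio K = (129.3/173.1)^(1/2) = 0.8643; K_d = K^(24/2) = 0.174.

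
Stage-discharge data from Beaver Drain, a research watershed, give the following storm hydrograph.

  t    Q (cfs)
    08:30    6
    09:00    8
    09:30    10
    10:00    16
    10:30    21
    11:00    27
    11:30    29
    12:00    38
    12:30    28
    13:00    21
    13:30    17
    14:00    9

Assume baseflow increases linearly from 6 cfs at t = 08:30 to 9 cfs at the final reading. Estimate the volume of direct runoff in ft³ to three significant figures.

V ≈ 2.52 × 10^5 ft³

Direct-runoff ordinates (Q − Q_b): 0.00, 1.73, 3.45, 9.18, 13.91, 19.64, 21.36, 30.09, 19.82, 12.55, 8.27, 0.00 cfs.
ΣQ_DR = 140.0 cfs.
With Δt = 0.5 h = 1800 s, V = ΣQ_DR · Δt = 140.0 × 1800 = 2.52 × 10^5 ft³.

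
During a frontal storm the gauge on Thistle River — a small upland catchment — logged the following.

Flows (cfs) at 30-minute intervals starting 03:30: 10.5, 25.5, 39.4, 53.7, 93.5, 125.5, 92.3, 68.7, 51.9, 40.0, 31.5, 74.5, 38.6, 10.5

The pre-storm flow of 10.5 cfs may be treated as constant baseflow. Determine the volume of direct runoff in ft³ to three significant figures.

Direct-runoff ordinates (Q − Q_b): 0.0, 15.0, 28.9, 43.2, 83.0, 115.0, 81.8, 58.2, 41.4, 29.5, 21.0, 64.0, 28.1, 0.0 cfs.
ΣQ_DR = 609.1 cfs.
With Δt = 0.5 h = 1800 s, V = ΣQ_DR · Δt = 609.1 × 1800 = 1.10 × 10^6 ft³.

V ≈ 1.10 × 10^6 ft³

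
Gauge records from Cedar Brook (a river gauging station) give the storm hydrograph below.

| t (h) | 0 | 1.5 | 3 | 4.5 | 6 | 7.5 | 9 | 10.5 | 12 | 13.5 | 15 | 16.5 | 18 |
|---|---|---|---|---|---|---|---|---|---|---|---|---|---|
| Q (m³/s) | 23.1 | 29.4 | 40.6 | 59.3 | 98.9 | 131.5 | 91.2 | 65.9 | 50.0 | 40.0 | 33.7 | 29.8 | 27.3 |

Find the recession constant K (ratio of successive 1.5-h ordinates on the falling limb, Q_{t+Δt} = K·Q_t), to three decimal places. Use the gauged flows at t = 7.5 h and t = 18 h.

Using the recession-limb readings at t = 7.5 h and t = 18 h: Q falls from 131.5 to 27.3 m³/s over 7 intervals.
K = (Q₂/Q₁)^(1/7) = (27.3/131.5)^(1/7) = 0.799.

K ≈ 0.799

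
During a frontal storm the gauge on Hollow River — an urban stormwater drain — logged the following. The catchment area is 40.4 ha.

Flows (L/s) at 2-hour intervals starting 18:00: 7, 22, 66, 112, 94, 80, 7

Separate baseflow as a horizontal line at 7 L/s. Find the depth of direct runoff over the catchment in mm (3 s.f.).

d ≈ 6.04 mm

Direct runoff: 0.0, 15.0, 59.0, 105.0, 87.0, 73.0, 0.0 L/s; ΣQ_DR = 339.0 L/s.
V = ΣQ_DR · Δt = 339.0 × 7200 s = 2.441 × 10^6 L.
Over A = 40.4 ha, depth = V / A = 6.04 mm.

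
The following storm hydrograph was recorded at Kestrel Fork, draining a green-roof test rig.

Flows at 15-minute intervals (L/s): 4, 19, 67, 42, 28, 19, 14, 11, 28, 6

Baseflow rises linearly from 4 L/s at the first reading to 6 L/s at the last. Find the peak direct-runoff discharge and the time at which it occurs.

Q_p = 62.56 L/s at t = 0.5 h

Subtracting baseflow gives direct-runoff ordinates: 0.00, 14.78, 62.56, 37.33, 23.11, 13.89, 8.67, 5.44, 22.22, 0.00 L/s.
The maximum is 62.56 L/s, occurring at the reading for t = 0.5 h.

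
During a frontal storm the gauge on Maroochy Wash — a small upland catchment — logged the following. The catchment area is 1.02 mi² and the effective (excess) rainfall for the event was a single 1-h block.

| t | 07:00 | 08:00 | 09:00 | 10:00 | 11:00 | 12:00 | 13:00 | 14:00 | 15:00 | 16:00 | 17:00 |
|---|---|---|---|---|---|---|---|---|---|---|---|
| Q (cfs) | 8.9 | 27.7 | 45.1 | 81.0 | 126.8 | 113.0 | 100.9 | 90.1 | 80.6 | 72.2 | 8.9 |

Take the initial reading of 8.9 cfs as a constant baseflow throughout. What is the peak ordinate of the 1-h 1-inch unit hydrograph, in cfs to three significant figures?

Direct runoff: 0.0, 18.8, 36.2, 72.1, 117.9, 104.1, 92.0, 81.2, 71.7, 63.3, 0.0 cfs; ΣQ_DR = 657.3 cfs, peak = 117.9 cfs.
Runoff depth d = ΣQ_DR·Δt / A = 657.3 × 3600 / (1.02 mi²) = 0.9986 in.
The 1-inch UH is the DRH scaled by (1 in)/d, so U_p = 117.9 × 1/0.9986 = 118 cfs.

U_p ≈ 118 cfs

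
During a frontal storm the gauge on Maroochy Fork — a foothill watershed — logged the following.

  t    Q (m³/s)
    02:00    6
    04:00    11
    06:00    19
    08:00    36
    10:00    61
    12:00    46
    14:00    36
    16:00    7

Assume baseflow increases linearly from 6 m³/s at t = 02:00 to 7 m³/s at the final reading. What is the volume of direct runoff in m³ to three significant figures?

Direct-runoff ordinates (Q − Q_b): 0.00, 4.86, 12.71, 29.57, 54.43, 39.29, 29.14, 0.00 m³/s.
ΣQ_DR = 170.0 m³/s.
With Δt = 2 h = 7200 s, V = ΣQ_DR · Δt = 170.0 × 7200 = 1.22 × 10^6 m³.

V ≈ 1.22 × 10^6 m³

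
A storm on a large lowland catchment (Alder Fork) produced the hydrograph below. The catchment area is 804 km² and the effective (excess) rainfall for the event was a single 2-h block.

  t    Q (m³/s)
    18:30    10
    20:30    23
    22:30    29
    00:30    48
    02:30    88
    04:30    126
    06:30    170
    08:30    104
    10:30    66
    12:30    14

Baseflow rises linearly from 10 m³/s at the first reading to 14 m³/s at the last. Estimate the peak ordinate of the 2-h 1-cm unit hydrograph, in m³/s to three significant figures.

U_p ≈ 315 m³/s

Direct runoff: 0.00, 12.56, 18.11, 36.67, 76.22, 113.78, 157.33, 90.89, 52.44, 0.00 m³/s; ΣQ_DR = 558.0 m³/s, peak = 157.33 m³/s.
Runoff depth d = ΣQ_DR·Δt / A = 558.0 × 7200 / (804 km²) = 4.997 mm.
The 1-cm UH is the DRH scaled by (10 mm)/d, so U_p = 157.33 × 10/4.997 = 315 m³/s.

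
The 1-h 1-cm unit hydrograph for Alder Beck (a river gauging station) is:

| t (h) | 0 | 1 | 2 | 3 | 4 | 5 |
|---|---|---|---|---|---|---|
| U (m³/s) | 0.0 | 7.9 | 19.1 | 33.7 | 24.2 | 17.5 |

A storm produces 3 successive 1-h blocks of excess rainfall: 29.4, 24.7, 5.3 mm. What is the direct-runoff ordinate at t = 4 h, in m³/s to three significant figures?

Q ≈ 165 m³/s

By discrete convolution, Q_j = Σ (P_i / 10 mm) · U_{j−i}.
At t = 4 h (j=4): Q = (29.4/10)·24.2 + (24.7/10)·33.7 + (5.3/10)·19.1 = 165 m³/s.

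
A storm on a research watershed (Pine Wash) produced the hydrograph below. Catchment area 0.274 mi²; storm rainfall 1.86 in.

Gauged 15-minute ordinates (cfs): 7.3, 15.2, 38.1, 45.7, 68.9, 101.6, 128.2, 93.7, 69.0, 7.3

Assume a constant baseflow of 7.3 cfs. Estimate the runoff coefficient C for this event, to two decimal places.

C ≈ 0.38

ΣQ_DR = 502.0 cfs; V = ΣQ_DR·Δt = 4.518 × 10^5 ft³.
Runoff depth d = V / A = 0.7098 in.
C = d / P = 0.7098 / 1.86 = 0.38.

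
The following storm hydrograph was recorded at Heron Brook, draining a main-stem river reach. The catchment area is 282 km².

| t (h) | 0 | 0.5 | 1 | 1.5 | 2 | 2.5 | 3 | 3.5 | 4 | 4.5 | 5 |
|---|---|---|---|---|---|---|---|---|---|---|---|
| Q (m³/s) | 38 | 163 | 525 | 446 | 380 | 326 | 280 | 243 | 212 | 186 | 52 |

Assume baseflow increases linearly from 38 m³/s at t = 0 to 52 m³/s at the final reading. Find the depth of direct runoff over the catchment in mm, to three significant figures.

Direct runoff: 0.00, 123.60, 484.20, 403.80, 336.40, 281.00, 233.60, 195.20, 162.80, 135.40, 0.00 m³/s; ΣQ_DR = 2356 m³/s.
V = ΣQ_DR · Δt = 2356 × 1800 s = 4.241 × 10^6 m³.
Over A = 282 km², depth = V / A = 15.0 mm.

d ≈ 15.0 mm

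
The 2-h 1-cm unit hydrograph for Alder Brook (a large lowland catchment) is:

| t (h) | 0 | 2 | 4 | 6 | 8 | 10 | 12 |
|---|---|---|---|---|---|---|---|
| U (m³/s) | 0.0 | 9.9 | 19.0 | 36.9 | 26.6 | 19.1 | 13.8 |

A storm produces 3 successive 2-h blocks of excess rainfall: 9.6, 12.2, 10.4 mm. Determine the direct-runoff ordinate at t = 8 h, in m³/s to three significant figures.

By discrete convolution, Q_j = Σ (P_i / 10 mm) · U_{j−i}.
At t = 8 h (j=4): Q = (9.6/10)·26.6 + (12.2/10)·36.9 + (10.4/10)·19.0 = 90.3 m³/s.

Q ≈ 90.3 m³/s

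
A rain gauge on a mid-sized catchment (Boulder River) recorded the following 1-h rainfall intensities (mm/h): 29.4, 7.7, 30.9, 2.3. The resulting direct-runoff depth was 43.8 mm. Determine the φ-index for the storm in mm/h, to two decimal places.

φ ≈ 8.25 mm/h

Only the 2 blocks with intensity above φ contribute runoff: 29.4, 30.9 mm/h.
Σ(I−φ)·Δt = d  ⇒  (29.4+30.9 − 2φ)·1 = 43.8
φ = (60.30 − 43.8/1) / 2 = 8.25 mm/h.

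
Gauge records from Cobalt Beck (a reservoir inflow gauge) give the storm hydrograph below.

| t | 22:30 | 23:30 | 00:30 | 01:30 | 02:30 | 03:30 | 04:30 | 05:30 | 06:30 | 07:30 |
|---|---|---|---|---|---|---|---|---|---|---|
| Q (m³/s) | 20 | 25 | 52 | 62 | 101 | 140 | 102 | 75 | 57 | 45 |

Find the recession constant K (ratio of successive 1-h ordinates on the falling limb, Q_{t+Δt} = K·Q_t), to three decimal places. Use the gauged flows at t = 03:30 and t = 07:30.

Using the recession-limb readings at t = 03:30 and t = 07:30: Q falls from 140 to 45 m³/s over 4 intervals.
K = (Q₂/Q₁)^(1/4) = (45/140)^(1/4) = 0.753.

K ≈ 0.753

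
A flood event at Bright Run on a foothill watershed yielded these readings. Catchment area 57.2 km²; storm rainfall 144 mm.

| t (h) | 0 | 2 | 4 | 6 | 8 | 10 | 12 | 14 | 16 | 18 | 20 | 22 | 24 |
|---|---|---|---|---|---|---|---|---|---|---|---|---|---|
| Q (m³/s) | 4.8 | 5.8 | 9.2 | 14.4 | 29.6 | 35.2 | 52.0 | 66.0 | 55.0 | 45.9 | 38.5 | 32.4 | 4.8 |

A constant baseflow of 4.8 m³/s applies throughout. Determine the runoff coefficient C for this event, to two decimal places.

C ≈ 0.29

ΣQ_DR = 331.2 m³/s; V = ΣQ_DR·Δt = 2.385 × 10^6 m³.
Runoff depth d = V / A = 41.69 mm.
C = d / P = 41.69 / 144 = 0.29.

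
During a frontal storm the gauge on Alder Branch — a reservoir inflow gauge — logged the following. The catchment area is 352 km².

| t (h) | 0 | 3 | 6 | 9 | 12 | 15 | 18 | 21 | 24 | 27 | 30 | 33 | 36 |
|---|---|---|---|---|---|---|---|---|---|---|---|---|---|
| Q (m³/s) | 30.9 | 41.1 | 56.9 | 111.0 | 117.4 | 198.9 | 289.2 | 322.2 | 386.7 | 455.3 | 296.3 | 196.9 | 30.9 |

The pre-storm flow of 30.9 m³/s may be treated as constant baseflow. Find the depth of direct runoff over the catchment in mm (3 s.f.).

d ≈ 65.4 mm

Direct runoff: 0.0, 10.2, 26.0, 80.1, 86.5, 168.0, 258.3, 291.3, 355.8, 424.4, 265.4, 166.0, 0.0 m³/s; ΣQ_DR = 2132 m³/s.
V = ΣQ_DR · Δt = 2132 × 10800 s = 2.303 × 10^7 m³.
Over A = 352 km², depth = V / A = 65.4 mm.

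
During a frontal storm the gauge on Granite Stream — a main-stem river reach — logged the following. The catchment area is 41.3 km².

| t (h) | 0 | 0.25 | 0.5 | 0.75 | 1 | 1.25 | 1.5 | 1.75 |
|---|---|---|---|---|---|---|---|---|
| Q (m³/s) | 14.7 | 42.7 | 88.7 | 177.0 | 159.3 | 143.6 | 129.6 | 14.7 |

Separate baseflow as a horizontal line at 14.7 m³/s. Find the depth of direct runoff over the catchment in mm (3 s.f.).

d ≈ 14.2 mm

Direct runoff: 0.0, 28.0, 74.0, 162.3, 144.6, 128.9, 114.9, 0.0 m³/s; ΣQ_DR = 652.7 m³/s.
V = ΣQ_DR · Δt = 652.7 × 900 s = 5.874 × 10^5 m³.
Over A = 41.3 km², depth = V / A = 14.2 mm.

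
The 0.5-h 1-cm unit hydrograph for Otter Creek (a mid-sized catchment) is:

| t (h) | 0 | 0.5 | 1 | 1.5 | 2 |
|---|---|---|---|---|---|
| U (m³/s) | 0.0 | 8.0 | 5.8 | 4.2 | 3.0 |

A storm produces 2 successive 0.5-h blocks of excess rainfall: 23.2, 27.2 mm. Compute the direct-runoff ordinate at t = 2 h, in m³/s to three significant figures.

By discrete convolution, Q_j = Σ (P_i / 10 mm) · U_{j−i}.
At t = 2 h (j=4): Q = (23.2/10)·3.0 + (27.2/10)·4.2 = 18.4 m³/s.

Q ≈ 18.4 m³/s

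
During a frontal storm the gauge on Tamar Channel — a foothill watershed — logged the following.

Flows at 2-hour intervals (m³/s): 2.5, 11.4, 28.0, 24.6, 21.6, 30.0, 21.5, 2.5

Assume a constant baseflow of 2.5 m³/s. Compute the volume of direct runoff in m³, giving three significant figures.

Direct-runoff ordinates (Q − Q_b): 0.0, 8.9, 25.5, 22.1, 19.1, 27.5, 19.0, 0.0 m³/s.
ΣQ_DR = 122.1 m³/s.
With Δt = 2 h = 7200 s, V = ΣQ_DR · Δt = 122.1 × 7200 = 8.79 × 10^5 m³.

V ≈ 8.79 × 10^5 m³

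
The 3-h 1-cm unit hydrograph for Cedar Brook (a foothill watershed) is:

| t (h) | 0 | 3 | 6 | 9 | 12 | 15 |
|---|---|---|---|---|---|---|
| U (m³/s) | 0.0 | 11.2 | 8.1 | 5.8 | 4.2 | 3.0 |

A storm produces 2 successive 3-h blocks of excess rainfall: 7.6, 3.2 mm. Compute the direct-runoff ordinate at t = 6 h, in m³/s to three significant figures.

Q ≈ 9.74 m³/s

By discrete convolution, Q_j = Σ (P_i / 10 mm) · U_{j−i}.
At t = 6 h (j=2): Q = (7.6/10)·8.1 + (3.2/10)·11.2 = 9.74 m³/s.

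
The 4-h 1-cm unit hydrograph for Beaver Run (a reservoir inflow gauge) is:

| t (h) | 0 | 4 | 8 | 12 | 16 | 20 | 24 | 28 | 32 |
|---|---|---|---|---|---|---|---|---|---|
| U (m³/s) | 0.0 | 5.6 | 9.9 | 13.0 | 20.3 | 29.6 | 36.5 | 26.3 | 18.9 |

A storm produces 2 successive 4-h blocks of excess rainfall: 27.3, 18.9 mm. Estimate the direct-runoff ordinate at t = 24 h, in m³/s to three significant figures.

By discrete convolution, Q_j = Σ (P_i / 10 mm) · U_{j−i}.
At t = 24 h (j=6): Q = (27.3/10)·36.5 + (18.9/10)·29.6 = 156 m³/s.

Q ≈ 156 m³/s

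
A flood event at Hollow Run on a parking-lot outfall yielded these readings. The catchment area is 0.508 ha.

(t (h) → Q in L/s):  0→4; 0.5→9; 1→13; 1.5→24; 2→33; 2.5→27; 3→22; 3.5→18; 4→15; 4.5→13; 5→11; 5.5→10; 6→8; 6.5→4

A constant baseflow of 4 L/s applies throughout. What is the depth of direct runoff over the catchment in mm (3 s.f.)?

Direct runoff: 0.0, 5.0, 9.0, 20.0, 29.0, 23.0, 18.0, 14.0, 11.0, 9.0, 7.0, 6.0, 4.0, 0.0 L/s; ΣQ_DR = 155.0 L/s.
V = ΣQ_DR · Δt = 155.0 × 1800 s = 2.790 × 10^5 L.
Over A = 0.508 ha, depth = V / A = 54.9 mm.

d ≈ 54.9 mm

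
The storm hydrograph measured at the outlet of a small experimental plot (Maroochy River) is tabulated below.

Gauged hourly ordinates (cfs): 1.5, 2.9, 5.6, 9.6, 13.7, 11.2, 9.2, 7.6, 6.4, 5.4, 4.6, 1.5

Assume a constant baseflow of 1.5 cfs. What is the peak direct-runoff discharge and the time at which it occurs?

Q_p = 12.2 cfs at t = 4 h

Subtracting baseflow gives direct-runoff ordinates: 0.0, 1.4, 4.1, 8.1, 12.2, 9.7, 7.7, 6.1, 4.9, 3.9, 3.1, 0.0 cfs.
The maximum is 12.2 cfs, occurring at the reading for t = 4 h.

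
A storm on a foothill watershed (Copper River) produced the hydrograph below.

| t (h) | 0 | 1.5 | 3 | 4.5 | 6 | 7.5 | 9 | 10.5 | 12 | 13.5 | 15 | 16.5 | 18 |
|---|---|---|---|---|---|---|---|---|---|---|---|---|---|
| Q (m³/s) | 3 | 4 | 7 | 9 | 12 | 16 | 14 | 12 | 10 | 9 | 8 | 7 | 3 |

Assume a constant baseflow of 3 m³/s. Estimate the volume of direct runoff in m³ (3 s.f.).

V ≈ 4.05 × 10^5 m³

Direct-runoff ordinates (Q − Q_b): 0.0, 1.0, 4.0, 6.0, 9.0, 13.0, 11.0, 9.0, 7.0, 6.0, 5.0, 4.0, 0.0 m³/s.
ΣQ_DR = 75.00 m³/s.
With Δt = 1.5 h = 5400 s, V = ΣQ_DR · Δt = 75.00 × 5400 = 4.05 × 10^5 m³.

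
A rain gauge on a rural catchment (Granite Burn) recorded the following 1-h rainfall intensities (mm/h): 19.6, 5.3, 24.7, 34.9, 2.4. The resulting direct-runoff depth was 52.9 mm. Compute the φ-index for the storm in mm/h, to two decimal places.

φ ≈ 8.77 mm/h

Only the 3 blocks with intensity above φ contribute runoff: 19.6, 24.7, 34.9 mm/h.
Σ(I−φ)·Δt = d  ⇒  (19.6+24.7+34.9 − 3φ)·1 = 52.9
φ = (79.20 − 52.9/1) / 3 = 8.77 mm/h.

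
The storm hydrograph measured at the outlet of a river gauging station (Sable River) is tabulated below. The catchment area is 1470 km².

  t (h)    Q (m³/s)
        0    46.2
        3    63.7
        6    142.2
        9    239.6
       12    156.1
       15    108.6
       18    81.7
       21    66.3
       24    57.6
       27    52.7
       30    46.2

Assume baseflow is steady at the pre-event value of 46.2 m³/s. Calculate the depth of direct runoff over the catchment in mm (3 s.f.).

Direct runoff: 0.0, 17.5, 96.0, 193.4, 109.9, 62.4, 35.5, 20.1, 11.4, 6.5, 0.0 m³/s; ΣQ_DR = 552.7 m³/s.
V = ΣQ_DR · Δt = 552.7 × 10800 s = 5.969 × 10^6 m³.
Over A = 1470 km², depth = V / A = 4.06 mm.

d ≈ 4.06 mm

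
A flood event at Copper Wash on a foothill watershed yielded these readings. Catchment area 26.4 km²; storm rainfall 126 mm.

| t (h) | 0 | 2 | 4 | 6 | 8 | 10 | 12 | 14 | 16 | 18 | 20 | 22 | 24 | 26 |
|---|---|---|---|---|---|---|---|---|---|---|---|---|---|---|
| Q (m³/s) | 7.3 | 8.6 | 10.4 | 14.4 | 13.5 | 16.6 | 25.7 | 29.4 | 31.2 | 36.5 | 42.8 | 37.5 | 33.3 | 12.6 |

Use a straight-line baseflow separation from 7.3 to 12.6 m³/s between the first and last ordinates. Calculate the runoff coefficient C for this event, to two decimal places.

ΣQ_DR = 180.5 m³/s; V = ΣQ_DR·Δt = 1.300 × 10^6 m³.
Runoff depth d = V / A = 49.23 mm.
C = d / P = 49.23 / 126 = 0.39.

C ≈ 0.39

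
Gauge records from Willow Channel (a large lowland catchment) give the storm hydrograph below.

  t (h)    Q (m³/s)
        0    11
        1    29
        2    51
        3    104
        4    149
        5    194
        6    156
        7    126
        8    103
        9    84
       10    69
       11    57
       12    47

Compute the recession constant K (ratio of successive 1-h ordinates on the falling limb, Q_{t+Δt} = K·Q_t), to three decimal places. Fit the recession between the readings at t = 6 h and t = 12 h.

Using the recession-limb readings at t = 6 h and t = 12 h: Q falls from 156 to 47 m³/s over 6 intervals.
K = (Q₂/Q₁)^(1/6) = (47/156)^(1/6) = 0.819.

K ≈ 0.819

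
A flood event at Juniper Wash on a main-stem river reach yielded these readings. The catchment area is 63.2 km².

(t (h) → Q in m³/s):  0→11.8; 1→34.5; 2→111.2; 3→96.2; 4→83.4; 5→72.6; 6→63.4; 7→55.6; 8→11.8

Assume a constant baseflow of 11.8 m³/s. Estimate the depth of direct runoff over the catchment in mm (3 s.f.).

Direct runoff: 0.0, 22.7, 99.4, 84.4, 71.6, 60.8, 51.6, 43.8, 0.0 m³/s; ΣQ_DR = 434.3 m³/s.
V = ΣQ_DR · Δt = 434.3 × 3600 s = 1.563 × 10^6 m³.
Over A = 63.2 km², depth = V / A = 24.7 mm.

d ≈ 24.7 mm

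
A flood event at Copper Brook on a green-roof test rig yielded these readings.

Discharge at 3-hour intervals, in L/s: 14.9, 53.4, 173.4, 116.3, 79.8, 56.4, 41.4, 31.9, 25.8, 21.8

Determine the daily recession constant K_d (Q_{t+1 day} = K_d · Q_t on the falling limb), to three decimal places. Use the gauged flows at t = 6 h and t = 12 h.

K_d ≈ 0.045

Between t = 6 h and t = 12 h the flow falls from 173.4 to 79.8 L/s over 2×3 h = 6 h.
Per-interval ratio K = (79.8/173.4)^(1/2) = 0.6784; K_d = K^(24/3) = 0.045.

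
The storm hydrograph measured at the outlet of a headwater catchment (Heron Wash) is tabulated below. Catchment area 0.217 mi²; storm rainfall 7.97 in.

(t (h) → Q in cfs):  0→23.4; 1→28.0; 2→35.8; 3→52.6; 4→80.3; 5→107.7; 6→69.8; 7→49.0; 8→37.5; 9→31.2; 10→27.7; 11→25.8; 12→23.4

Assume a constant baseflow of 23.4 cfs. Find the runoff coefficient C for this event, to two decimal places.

C ≈ 0.26

ΣQ_DR = 288.0 cfs; V = ΣQ_DR·Δt = 1.037 × 10^6 ft³.
Runoff depth d = V / A = 2.057 in.
C = d / P = 2.057 / 7.97 = 0.26.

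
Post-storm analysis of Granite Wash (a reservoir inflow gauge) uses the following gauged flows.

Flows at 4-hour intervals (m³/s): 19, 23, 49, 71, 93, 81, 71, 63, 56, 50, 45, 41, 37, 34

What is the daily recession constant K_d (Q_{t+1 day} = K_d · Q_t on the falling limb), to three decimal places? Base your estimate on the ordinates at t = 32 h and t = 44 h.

Between t = 32 h and t = 44 h the flow falls from 56 to 41 m³/s over 3×4 h = 12 h.
Per-interval ratio K = (41/56)^(1/3) = 0.9013; K_d = K^(24/4) = 0.536.

K_d ≈ 0.536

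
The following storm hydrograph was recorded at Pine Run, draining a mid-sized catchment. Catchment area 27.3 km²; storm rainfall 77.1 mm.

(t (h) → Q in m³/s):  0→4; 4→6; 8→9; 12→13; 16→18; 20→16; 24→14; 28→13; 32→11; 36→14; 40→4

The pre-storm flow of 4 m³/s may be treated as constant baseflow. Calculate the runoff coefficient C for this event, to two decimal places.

C ≈ 0.53

ΣQ_DR = 78.00 m³/s; V = ΣQ_DR·Δt = 1.123 × 10^6 m³.
Runoff depth d = V / A = 41.14 mm.
C = d / P = 41.14 / 77.1 = 0.53.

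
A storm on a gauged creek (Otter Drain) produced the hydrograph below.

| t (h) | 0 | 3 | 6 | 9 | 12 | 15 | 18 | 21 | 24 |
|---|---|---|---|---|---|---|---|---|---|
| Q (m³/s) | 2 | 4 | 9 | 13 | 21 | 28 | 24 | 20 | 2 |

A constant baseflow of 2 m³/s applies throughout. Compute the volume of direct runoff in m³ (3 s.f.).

Direct-runoff ordinates (Q − Q_b): 0.0, 2.0, 7.0, 11.0, 19.0, 26.0, 22.0, 18.0, 0.0 m³/s.
ΣQ_DR = 105.0 m³/s.
With Δt = 3 h = 10800 s, V = ΣQ_DR · Δt = 105.0 × 10800 = 1.13 × 10^6 m³.

V ≈ 1.13 × 10^6 m³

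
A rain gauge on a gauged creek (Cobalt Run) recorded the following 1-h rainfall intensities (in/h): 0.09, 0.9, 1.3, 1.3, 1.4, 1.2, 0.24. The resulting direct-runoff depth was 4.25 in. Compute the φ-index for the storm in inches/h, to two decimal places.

φ ≈ 0.37 in/h

Only the 5 blocks with intensity above φ contribute runoff: 0.9, 1.3, 1.3, 1.4, 1.2 in/h.
Σ(I−φ)·Δt = d  ⇒  (0.9+1.3+1.3+1.4+1.2 − 5φ)·1 = 4.25
φ = (6.100 − 4.25/1) / 5 = 0.37 in/h.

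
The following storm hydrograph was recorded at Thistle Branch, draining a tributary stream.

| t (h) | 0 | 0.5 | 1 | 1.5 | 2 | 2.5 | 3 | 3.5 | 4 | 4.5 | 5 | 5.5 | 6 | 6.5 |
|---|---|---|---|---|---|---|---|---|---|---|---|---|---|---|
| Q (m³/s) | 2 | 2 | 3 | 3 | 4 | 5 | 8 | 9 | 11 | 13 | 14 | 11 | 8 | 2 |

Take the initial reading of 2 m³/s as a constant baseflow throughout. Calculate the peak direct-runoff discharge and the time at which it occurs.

Subtracting baseflow gives direct-runoff ordinates: 0.0, 0.0, 1.0, 1.0, 2.0, 3.0, 6.0, 7.0, 9.0, 11.0, 12.0, 9.0, 6.0, 0.0 m³/s.
The maximum is 12.0 m³/s, occurring at the reading for t = 5 h.

Q_p = 12.0 m³/s at t = 5 h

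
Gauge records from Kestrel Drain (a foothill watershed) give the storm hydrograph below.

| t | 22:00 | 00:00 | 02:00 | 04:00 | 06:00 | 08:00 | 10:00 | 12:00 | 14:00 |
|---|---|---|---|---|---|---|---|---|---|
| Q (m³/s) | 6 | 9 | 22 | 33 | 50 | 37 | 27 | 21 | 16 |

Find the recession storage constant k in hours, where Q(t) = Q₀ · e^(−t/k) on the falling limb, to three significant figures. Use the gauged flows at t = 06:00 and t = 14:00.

k ≈ 7.02 h

On the falling limb, Q drops from 50 to 16 m³/s between t = 06:00 and t = 14:00 (Δt = 8 h).
k = −Δt / ln(Q₂/Q₁) = −8 / ln(16/50) = 7.02 h.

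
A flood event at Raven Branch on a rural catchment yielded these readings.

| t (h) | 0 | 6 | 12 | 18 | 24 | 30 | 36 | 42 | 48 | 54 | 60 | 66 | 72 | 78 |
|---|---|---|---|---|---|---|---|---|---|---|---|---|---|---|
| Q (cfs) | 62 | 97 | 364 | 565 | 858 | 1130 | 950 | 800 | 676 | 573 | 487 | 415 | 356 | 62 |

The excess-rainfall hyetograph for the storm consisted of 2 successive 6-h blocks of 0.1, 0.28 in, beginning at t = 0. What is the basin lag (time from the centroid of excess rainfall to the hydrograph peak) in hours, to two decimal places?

t_L ≈ 22.58 h

Centroid of excess rainfall: t_c = Σ P_i·t̄_i / ΣP_i = 7.4211 h (block centres at 3, 9 h).
Hydrograph peak occurs at t = 30 h, so basin lag t_L = 30 − 7.4211 = 22.58 h.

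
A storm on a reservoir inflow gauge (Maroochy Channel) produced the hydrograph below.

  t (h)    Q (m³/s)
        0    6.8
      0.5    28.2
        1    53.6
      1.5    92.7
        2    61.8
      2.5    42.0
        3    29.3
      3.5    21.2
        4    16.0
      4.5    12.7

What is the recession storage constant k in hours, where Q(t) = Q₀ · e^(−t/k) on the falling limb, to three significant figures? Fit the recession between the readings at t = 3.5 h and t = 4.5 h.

On the falling limb, Q drops from 21.2 to 12.7 m³/s between t = 3.5 h and t = 4.5 h (Δt = 1 h).
k = −Δt / ln(Q₂/Q₁) = −1 / ln(12.7/21.2) = 1.95 h.

k ≈ 1.95 h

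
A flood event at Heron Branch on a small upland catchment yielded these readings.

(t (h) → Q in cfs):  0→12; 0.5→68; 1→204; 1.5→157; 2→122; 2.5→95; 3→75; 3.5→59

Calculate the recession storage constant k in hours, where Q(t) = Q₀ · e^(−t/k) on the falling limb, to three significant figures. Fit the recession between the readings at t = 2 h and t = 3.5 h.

On the falling limb, Q drops from 122 to 59 cfs between t = 2 h and t = 3.5 h (Δt = 1.5 h).
k = −Δt / ln(Q₂/Q₁) = −1.5 / ln(59/122) = 2.06 h.

k ≈ 2.06 h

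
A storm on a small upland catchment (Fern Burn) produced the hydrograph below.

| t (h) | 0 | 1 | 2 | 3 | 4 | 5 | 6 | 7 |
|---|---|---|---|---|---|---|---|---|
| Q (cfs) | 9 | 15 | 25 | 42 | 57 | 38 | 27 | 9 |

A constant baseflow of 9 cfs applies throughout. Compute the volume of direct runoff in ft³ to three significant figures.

Direct-runoff ordinates (Q − Q_b): 0.0, 6.0, 16.0, 33.0, 48.0, 29.0, 18.0, 0.0 cfs.
ΣQ_DR = 150.0 cfs.
With Δt = 1 h = 3600 s, V = ΣQ_DR · Δt = 150.0 × 3600 = 5.40 × 10^5 ft³.

V ≈ 5.40 × 10^5 ft³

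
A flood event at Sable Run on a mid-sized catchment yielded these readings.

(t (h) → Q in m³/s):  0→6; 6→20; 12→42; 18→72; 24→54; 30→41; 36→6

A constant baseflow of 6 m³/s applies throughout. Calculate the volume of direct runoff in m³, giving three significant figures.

V ≈ 4.30 × 10^6 m³

Direct-runoff ordinates (Q − Q_b): 0.0, 14.0, 36.0, 66.0, 48.0, 35.0, 0.0 m³/s.
ΣQ_DR = 199.0 m³/s.
With Δt = 6 h = 21600 s, V = ΣQ_DR · Δt = 199.0 × 21600 = 4.30 × 10^6 m³.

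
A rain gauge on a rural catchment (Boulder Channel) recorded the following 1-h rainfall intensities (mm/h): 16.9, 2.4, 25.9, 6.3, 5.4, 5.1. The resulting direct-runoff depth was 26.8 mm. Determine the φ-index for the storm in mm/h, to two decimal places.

φ ≈ 8.00 mm/h

Only the 2 blocks with intensity above φ contribute runoff: 16.9, 25.9 mm/h.
Σ(I−φ)·Δt = d  ⇒  (16.9+25.9 − 2φ)·1 = 26.8
φ = (42.80 − 26.8/1) / 2 = 8.00 mm/h.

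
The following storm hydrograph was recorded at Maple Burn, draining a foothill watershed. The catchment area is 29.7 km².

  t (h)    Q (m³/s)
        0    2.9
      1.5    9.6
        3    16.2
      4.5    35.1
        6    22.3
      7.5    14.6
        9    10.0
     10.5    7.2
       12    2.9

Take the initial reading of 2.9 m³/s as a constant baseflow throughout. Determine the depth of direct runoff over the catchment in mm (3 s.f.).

d ≈ 17.2 mm

Direct runoff: 0.0, 6.7, 13.3, 32.2, 19.4, 11.7, 7.1, 4.3, 0.0 m³/s; ΣQ_DR = 94.70 m³/s.
V = ΣQ_DR · Δt = 94.70 × 5400 s = 5.114 × 10^5 m³.
Over A = 29.7 km², depth = V / A = 17.2 mm.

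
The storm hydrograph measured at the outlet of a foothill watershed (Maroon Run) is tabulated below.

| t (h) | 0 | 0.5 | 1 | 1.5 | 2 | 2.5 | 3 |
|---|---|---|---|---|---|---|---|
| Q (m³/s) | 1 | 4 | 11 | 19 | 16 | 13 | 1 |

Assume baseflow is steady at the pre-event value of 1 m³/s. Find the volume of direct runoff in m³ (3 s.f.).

Direct-runoff ordinates (Q − Q_b): 0.0, 3.0, 10.0, 18.0, 15.0, 12.0, 0.0 m³/s.
ΣQ_DR = 58.00 m³/s.
With Δt = 0.5 h = 1800 s, V = ΣQ_DR · Δt = 58.00 × 1800 = 1.04 × 10^5 m³.

V ≈ 1.04 × 10^5 m³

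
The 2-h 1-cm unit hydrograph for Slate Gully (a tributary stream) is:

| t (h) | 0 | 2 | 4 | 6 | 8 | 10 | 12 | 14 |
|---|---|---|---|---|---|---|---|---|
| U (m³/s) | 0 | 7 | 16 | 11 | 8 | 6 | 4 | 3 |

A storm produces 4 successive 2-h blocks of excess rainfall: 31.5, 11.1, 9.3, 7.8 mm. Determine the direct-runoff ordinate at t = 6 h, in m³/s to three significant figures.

Q ≈ 58.9 m³/s

By discrete convolution, Q_j = Σ (P_i / 10 mm) · U_{j−i}.
At t = 6 h (j=3): Q = (31.5/10)·11 + (11.1/10)·16 + (9.3/10)·7 + (7.8/10)·0 = 58.9 m³/s.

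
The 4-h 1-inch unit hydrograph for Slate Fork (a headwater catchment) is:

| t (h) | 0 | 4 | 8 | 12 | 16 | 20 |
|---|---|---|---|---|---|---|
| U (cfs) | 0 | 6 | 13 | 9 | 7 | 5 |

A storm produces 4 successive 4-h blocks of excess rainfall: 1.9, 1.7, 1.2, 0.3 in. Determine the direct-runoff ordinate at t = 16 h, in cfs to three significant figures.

Q ≈ 46.0 cfs

By discrete convolution, Q_j = Σ (P_i / 1 in) · U_{j−i}.
At t = 16 h (j=4): Q = (1.9/1)·7 + (1.7/1)·9 + (1.2/1)·13 + (0.3/1)·6 = 46.0 cfs.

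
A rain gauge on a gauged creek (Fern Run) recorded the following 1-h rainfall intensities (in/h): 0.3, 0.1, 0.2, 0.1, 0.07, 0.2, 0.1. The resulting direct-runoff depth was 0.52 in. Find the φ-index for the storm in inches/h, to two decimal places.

Only the 6 blocks with intensity above φ contribute runoff: 0.3, 0.1, 0.2, 0.1, 0.2, 0.1 in/h.
Σ(I−φ)·Δt = d  ⇒  (0.3+0.1+0.2+0.1+0.2+0.1 − 6φ)·1 = 0.52
φ = (1.000 − 0.52/1) / 6 = 0.08 in/h.

φ ≈ 0.08 in/h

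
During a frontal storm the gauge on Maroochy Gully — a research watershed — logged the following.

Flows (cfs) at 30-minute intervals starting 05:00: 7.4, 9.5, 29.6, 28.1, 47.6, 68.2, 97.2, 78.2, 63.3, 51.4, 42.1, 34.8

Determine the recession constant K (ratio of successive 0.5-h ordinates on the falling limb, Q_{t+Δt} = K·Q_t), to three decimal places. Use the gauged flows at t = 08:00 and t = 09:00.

Using the recession-limb readings at t = 08:00 and t = 09:00: Q falls from 97.2 to 63.3 cfs over 2 intervals.
K = (Q₂/Q₁)^(1/2) = (63.3/97.2)^(1/2) = 0.807.

K ≈ 0.807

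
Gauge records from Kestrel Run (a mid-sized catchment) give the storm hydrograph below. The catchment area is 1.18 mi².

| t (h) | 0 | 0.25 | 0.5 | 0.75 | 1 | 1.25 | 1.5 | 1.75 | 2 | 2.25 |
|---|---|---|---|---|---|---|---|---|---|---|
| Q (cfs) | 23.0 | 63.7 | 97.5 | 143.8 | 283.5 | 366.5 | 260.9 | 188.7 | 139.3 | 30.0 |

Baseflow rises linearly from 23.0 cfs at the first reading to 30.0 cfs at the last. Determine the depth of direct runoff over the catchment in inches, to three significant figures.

Direct runoff: 0.00, 39.92, 72.94, 118.47, 257.39, 339.61, 233.23, 160.26, 110.08, 0.00 cfs; ΣQ_DR = 1332 cfs.
V = ΣQ_DR · Δt = 1332 × 900 s = 1.199 × 10^6 ft³.
Over A = 1.18 mi², depth = V / A = 0.437 in.

d ≈ 0.437 in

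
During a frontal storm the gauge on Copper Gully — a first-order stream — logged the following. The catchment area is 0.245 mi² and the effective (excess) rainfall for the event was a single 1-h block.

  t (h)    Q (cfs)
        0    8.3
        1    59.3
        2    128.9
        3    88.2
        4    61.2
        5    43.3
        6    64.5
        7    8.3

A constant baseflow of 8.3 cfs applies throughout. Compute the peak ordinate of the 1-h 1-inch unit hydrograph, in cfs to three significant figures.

Direct runoff: 0.0, 51.0, 120.6, 79.9, 52.9, 35.0, 56.2, 0.0 cfs; ΣQ_DR = 395.6 cfs, peak = 120.6 cfs.
Runoff depth d = ΣQ_DR·Δt / A = 395.6 × 3600 / (0.245 mi²) = 2.502 in.
The 1-inch UH is the DRH scaled by (1 in)/d, so U_p = 120.6 × 1/2.502 = 48.2 cfs.

U_p ≈ 48.2 cfs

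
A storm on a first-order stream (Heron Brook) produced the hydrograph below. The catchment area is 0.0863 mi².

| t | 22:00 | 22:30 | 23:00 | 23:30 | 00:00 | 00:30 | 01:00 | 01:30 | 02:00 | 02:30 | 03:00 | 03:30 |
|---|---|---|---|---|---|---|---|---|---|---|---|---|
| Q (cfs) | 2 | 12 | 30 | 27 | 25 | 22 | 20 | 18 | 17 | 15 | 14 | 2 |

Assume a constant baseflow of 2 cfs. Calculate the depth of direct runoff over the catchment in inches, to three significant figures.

d ≈ 1.62 in

Direct runoff: 0.0, 10.0, 28.0, 25.0, 23.0, 20.0, 18.0, 16.0, 15.0, 13.0, 12.0, 0.0 cfs; ΣQ_DR = 180.0 cfs.
V = ΣQ_DR · Δt = 180.0 × 1800 s = 3.240 × 10^5 ft³.
Over A = 0.0863 mi², depth = V / A = 1.62 in.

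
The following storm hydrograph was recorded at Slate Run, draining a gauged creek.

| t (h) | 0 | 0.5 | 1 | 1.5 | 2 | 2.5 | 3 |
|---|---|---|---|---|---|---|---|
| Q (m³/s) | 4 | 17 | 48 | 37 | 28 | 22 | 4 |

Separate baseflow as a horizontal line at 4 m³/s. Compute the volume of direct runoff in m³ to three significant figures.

V ≈ 2.38 × 10^5 m³

Direct-runoff ordinates (Q − Q_b): 0.0, 13.0, 44.0, 33.0, 24.0, 18.0, 0.0 m³/s.
ΣQ_DR = 132.0 m³/s.
With Δt = 0.5 h = 1800 s, V = ΣQ_DR · Δt = 132.0 × 1800 = 2.38 × 10^5 m³.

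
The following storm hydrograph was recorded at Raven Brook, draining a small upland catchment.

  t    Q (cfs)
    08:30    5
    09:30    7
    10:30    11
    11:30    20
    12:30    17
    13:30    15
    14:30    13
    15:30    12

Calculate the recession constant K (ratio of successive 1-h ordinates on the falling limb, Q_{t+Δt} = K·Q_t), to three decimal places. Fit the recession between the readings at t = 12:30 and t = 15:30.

K ≈ 0.890

Using the recession-limb readings at t = 12:30 and t = 15:30: Q falls from 17 to 12 cfs over 3 intervals.
K = (Q₂/Q₁)^(1/3) = (12/17)^(1/3) = 0.890.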